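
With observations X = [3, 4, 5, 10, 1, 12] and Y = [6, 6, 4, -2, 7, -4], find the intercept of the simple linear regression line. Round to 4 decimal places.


Compute b1 = -1.0807 from the OLS formula.
With xbar = 5.8333 and ybar = 2.8333, the intercept is:
b0 = 2.8333 - -1.0807 * 5.8333 = 9.1376.

9.1376


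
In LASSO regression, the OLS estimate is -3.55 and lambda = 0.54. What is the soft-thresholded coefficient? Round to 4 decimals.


|beta_OLS| = 3.55.
lambda = 0.54.
Since |beta| > lambda, coefficient = sign(beta)*(|beta| - lambda) = -3.0100.
Result = -3.0100.

-3.0100


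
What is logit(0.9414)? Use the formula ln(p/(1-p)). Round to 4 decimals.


Compute the odds: 0.9414/0.0586 = 16.0648.
Take the natural log: ln(16.0648) = 2.7766.

2.7766


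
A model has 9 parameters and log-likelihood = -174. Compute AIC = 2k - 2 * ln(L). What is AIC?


AIC = 2*9 - 2*(-174).
= 18 + 348 = 366.

366


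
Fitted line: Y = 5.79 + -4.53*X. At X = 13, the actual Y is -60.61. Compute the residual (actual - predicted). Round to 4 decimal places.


Predicted = 5.79 + -4.53 * 13 = -53.1000.
Residual = -60.61 - -53.1000 = -7.5100.

-7.5100


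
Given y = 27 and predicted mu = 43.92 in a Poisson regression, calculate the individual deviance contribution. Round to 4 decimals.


y/mu = 27/43.92 = 0.614754 (approx.), and ln(27/43.92) = -0.486533.
y * ln(y/mu) = 27 * -0.486533 = -13.136391.
y - mu = -16.92.
D = 2 * (-13.136391 - -16.92) = 7.567218, which rounds to 7.5672.

7.5672


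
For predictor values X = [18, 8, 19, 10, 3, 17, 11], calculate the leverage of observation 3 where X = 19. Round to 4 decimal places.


Compute xbar = 12.2857 with n = 7 observations.
SXX = 211.4286.
Leverage = 1/7 + (19 - 12.2857)^2/211.4286 = 0.3561.

0.3561


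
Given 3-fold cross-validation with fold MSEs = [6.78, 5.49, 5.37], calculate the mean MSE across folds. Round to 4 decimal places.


Total MSE across folds = 17.6400.
CV-MSE = 17.6400/3 = 5.8800.

5.8800


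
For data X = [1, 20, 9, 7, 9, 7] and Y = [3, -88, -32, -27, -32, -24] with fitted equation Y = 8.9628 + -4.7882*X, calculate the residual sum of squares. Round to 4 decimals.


Predicted values from Y = 8.9628 + -4.7882*X.
Residuals: [-1.1746, -1.1988, 2.1310, -2.4454, 2.1310, 0.5546].
SSres = 18.1867.

18.1867


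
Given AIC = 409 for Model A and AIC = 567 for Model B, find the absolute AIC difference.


|AIC_A - AIC_B| = |409 - 567| = 158.
Model A is preferred (lower AIC).

158


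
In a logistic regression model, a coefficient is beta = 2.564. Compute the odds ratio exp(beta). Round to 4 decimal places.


The odds ratio is computed as:
OR = e^(2.564) = 12.9877.

12.9877


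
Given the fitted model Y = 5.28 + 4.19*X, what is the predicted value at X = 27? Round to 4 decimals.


Plug X = 27 into Y = 5.28 + 4.19*X:
Y = 5.28 + 113.1300 = 118.4100.

118.4100


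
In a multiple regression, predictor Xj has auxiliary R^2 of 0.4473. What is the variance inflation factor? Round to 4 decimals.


Using VIF = 1/(1 - R^2_j):
1 - 0.4473 = 0.5527.
VIF = 1.8093.

1.8093


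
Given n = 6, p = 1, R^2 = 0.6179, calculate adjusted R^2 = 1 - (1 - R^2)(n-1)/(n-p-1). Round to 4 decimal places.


Plug in: Adj R^2 = 1 - (1 - 0.6179) * 5/4.
= 1 - 0.3821 * 5/4
= 1 - 1.9105 / 4
= 1 - 0.4776 = 0.5224.

0.5224


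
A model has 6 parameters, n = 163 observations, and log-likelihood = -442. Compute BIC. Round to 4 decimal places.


Compute k*ln(n) = 6*ln(163) = 6*5.093750 = 30.562500.
Then -2*loglik = 884.
BIC = 30.562500 + 884 = 914.562500, which rounds to 914.5625.

914.5625


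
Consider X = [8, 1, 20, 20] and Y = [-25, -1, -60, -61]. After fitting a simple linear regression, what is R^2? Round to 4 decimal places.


The fitted line is Y = 1.2030 + -3.0982*X.
SSres = 3.4466, SStot = 2544.7500.
R^2 = 1 - SSres/SStot = 0.9986.

0.9986


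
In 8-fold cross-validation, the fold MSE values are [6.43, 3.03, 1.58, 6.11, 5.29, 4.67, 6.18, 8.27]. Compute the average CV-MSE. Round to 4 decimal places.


Add all fold MSEs: 41.5600.
Divide by k = 8: 41.5600/8 = 5.1950.

5.1950


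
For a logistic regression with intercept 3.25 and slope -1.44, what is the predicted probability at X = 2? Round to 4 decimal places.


Compute z = 3.25 + (-1.44)(2) = 0.3700.
exp(-z) = 0.6907.
P = 1/(1 + 0.6907) = 0.5915.

0.5915


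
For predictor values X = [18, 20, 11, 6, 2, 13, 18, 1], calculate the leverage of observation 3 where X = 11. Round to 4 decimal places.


n = 8, xbar = 11.1250.
SXX = sum((xi - xbar)^2) = 388.8750.
h = 1/8 + (11 - 11.1250)^2 / 388.8750 = 0.1250.

0.1250


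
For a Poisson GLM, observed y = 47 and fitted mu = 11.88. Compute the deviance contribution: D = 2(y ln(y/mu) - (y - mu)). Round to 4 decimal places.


Compute y*ln(y/mu) = 47*ln(47/11.88) = 47*1.375291 = 64.638677.
y - mu = 35.12.
D = 2*(64.638677 - (35.12)) = 59.037354, which rounds to 59.0374.

59.0374


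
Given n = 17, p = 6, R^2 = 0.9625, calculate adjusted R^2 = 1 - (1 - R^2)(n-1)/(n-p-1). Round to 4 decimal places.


Adjusted R^2 = 1 - (1 - R^2) * (n-1)/(n-p-1).
(1 - R^2) = 0.0375.
(n-1)/(n-p-1) = 16/10.
(1 - R^2) * (n-1) = 0.0375 * 16 = 0.6000.
Divide by (n-p-1): 0.6000 / 10 = 0.0600.
Adj R^2 = 1 - 0.0600 = 0.9400.

0.9400


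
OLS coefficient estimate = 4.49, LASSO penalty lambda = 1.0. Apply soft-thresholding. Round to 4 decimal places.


Absolute value: |4.49| = 4.49.
Compare to lambda = 1.0.
Since |beta| > lambda, coefficient = sign(beta)*(|beta| - lambda) = 3.4900.

3.4900


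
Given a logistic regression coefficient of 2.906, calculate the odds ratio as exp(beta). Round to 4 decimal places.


The odds ratio is computed as:
OR = e^(2.906) = 18.2835.

18.2835


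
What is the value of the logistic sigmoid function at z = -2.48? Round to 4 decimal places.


exp(2.4800) = 11.9413.
1 + exp(-z) = 12.9413.
sigmoid = 1/12.9413 = 0.0773.

0.0773


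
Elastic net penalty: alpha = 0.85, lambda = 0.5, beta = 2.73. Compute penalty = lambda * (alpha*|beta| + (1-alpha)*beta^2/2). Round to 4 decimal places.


L1 component = 0.85 * |2.73| = 2.3205.
L2 component = 0.15 * 2.73^2 / 2 = 0.5590.
Penalty = 0.5 * (2.3205 + 0.5590) = 0.5 * 2.8795 = 1.4397.

1.4397


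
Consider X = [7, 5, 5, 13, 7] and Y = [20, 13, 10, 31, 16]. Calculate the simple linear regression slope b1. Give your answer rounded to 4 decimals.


First compute the means: xbar = 7.4000, ybar = 18.0000.
Then S_xx = sum((xi - xbar)^2) = 43.2000.
S_xy = sum((xi - xbar)(yi - ybar)) = 104.0000.
b1 = S_xy / S_xx = 104.0000 / 43.2000 = 2.4074.

2.4074


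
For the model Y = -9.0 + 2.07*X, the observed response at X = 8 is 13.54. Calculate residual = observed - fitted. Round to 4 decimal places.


Fitted value at X = 8 is yhat = -9.0 + 2.07*8 = 7.5600.
Residual = 13.54 - 7.5600 = 5.9800.

5.9800


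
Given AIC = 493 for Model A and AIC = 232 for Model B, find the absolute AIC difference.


Absolute difference = |493 - 232| = 261.
The model with lower AIC (B) is preferred.

261


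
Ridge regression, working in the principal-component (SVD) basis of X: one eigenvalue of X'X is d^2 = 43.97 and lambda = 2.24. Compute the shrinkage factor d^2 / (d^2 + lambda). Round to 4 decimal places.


d^2 + lambda = 43.97 + 2.24 = 46.2100.
Shrinkage factor = 43.97/46.2100 = 0.9515.

0.9515


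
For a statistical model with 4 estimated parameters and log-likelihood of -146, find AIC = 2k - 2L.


AIC = 2*4 - 2*(-146).
= 8 + 292 = 300.

300


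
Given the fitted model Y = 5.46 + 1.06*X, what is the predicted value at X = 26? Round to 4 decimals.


Plug X = 26 into Y = 5.46 + 1.06*X:
Y = 5.46 + 27.5600 = 33.0200.

33.0200


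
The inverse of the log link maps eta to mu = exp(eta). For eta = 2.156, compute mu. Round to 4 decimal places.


Apply the inverse link:
mu = e^2.156 = 8.6365.

8.6365


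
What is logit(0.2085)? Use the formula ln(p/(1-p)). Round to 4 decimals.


Compute the odds: 0.2085/0.7915 = 0.2634.
Take the natural log: ln(0.2634) = -1.3340.

-1.3340


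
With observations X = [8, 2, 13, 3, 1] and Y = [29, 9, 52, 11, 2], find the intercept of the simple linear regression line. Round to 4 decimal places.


The slope is b1 = 4.0000.
Sample means are xbar = 5.4000 and ybar = 20.6000.
Intercept: b0 = 20.6000 - (4.0000)(5.4000) = -1.0000.

-1.0000


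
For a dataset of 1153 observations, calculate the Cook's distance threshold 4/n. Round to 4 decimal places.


The threshold is 4/n.
4/1153 = 0.0035.

0.0035


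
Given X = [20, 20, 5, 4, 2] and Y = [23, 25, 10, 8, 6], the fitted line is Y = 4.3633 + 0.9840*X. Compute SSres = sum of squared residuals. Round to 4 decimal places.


Predicted values from Y = 4.3633 + 0.9840*X.
Residuals: [-1.0433, 0.9567, 0.7167, -0.2993, -0.3313].
SSres = 2.7167.

2.7167


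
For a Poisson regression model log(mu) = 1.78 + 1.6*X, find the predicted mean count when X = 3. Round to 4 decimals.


Compute eta = 1.78 + 1.6 * 3 = 6.5800.
Apply inverse link: mu = e^6.5800 = 720.5393.

720.5393


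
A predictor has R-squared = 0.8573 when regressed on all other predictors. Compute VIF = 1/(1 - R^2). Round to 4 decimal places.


Denominator: 1 - 0.8573 = 0.1427.
VIF = 1 / 0.1427 = 7.0077.

7.0077


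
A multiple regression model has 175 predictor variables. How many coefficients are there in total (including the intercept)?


Including the intercept, the model has 175 predictor coefficients + 1 intercept.
Total = 176.

176


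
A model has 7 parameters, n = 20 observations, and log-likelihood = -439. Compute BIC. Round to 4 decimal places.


Compute k*ln(n) = 7*ln(20) = 7*2.995732 = 20.970124.
Then -2*loglik = 878.
BIC = 20.970124 + 878 = 898.970124, which rounds to 898.9701.

898.9701


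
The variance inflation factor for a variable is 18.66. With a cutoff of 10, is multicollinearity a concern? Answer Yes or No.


Check: VIF = 18.66 vs threshold = 10.
Since 18.66 >= 10, the answer is Yes.

Yes


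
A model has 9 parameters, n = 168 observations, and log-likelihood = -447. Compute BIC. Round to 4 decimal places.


ln(168) = 5.123964.
k * ln(n) = 9 * 5.123964 = 46.115676.
-2L = 894.
BIC = 46.115676 + 894 = 940.115676, which rounds to 940.1157.

940.1157


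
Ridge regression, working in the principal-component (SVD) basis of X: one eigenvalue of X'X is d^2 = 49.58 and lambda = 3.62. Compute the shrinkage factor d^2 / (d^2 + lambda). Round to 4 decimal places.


Denominator = d^2 + lambda = 49.58 + 3.62 = 53.2000.
Shrinkage = 49.58 / 53.2000 = 0.9320.

0.9320


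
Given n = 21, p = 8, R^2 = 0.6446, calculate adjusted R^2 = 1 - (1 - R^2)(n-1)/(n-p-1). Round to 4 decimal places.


Using the formula:
(1 - 0.6446) = 0.3554.
Multiply by 20/12: 0.3554 * 20 = 7.1080, then 7.1080 / 12 = 0.5923.
Adj R^2 = 1 - 0.5923 = 0.4077.

0.4077


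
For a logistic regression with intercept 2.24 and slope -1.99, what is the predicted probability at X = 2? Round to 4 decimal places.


z = 2.24 + -1.99 * 2 = -1.7400.
Sigmoid: P = 1 / (1 + exp(1.7400)) = 0.1493.

0.1493


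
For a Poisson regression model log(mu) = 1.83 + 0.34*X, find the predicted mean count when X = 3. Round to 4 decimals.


eta = 1.83 + 0.34 * 3 = 2.8500.
mu = exp(2.8500) = 17.2878.

17.2878


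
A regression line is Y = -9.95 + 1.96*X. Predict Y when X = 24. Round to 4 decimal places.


Plug X = 24 into Y = -9.95 + 1.96*X:
Y = -9.95 + 47.0400 = 37.0900.

37.0900


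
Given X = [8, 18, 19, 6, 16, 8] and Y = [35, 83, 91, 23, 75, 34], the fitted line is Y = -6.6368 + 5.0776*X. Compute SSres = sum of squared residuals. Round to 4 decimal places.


Predicted values from Y = -6.6368 + 5.0776*X.
Residuals: [1.0160, -1.7600, 1.1624, -0.8288, 0.3952, 0.0160].
SSres = 6.3244.

6.3244


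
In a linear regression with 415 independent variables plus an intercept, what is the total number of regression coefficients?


Each predictor gets one coefficient, plus one intercept.
Total parameters = 415 + 1 = 416.

416


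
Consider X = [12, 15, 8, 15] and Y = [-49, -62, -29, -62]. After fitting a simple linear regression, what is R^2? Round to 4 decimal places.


After computing the OLS fit (b0=8.2121, b1=-4.6970):
SSres = 0.9697, SStot = 729.0000.
R^2 = 1 - 0.9697/729.0000 = 0.9987.

0.9987


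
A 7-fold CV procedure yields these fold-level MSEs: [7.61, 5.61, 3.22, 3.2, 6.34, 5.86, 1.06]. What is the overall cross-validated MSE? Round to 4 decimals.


Add all fold MSEs: 32.9000.
Divide by k = 7: 32.9000/7 = 4.7000.

4.7000


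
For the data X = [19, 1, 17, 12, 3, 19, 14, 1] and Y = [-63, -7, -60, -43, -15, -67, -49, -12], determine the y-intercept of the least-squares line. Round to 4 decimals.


The slope is b1 = -3.1063.
Sample means are xbar = 10.7500 and ybar = -39.5000.
Intercept: b0 = -39.5000 - (-3.1063)(10.7500) = -6.1074.

-6.1074


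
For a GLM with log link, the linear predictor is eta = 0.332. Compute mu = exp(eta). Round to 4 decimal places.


Apply the inverse link:
mu = e^0.332 = 1.3938.

1.3938


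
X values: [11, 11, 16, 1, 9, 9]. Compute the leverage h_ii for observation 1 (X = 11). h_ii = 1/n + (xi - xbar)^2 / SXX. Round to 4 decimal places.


Mean of X: xbar = 9.5000.
SXX = 119.5000.
For X = 11: h = 1/6 + (11 - 9.5000)^2/119.5000 = 0.1855.

0.1855


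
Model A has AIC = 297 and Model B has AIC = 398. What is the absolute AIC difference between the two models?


Absolute difference = |297 - 398| = 101.
The model with lower AIC (A) is preferred.

101


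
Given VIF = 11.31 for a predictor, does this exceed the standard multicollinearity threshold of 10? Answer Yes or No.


Check: VIF = 11.31 vs threshold = 10.
Since 11.31 >= 10, the answer is Yes.

Yes


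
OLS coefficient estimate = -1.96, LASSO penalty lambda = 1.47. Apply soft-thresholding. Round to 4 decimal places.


Absolute value: |-1.96| = 1.96.
Compare to lambda = 1.47.
Since |beta| > lambda, coefficient = sign(beta)*(|beta| - lambda) = -0.4900.

-0.4900


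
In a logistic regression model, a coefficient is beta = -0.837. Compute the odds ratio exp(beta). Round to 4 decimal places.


exp(-0.837) = 0.4330.
So the odds ratio is 0.4330.

0.4330


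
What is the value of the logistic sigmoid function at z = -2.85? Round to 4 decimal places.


First, exp(2.8500) = 17.2878.
Then sigma(z) = 1/(1 + 17.2878) = 0.0547.

0.0547


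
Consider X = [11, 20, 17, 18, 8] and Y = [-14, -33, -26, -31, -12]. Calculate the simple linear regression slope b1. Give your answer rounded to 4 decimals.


The sample means are xbar = 14.8000 and ybar = -23.2000.
Compute S_xx = 102.8000 and S_xy = -193.2000.
Slope b1 = S_xy / S_xx = -193.2000 / 102.8000 = -1.8794.

-1.8794


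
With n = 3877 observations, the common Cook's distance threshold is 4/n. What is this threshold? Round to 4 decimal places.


Using the rule of thumb:
Threshold = 4 / 3877 = 0.0010.

0.0010


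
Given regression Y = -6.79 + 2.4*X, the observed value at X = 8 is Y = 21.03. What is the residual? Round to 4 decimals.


Compute yhat = -6.79 + (2.4)(8) = 12.4100.
Residual = actual - predicted = 21.03 - 12.4100 = 8.6200.

8.6200


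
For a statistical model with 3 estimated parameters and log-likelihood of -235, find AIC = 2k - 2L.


AIC = 2*3 - 2*(-235).
= 6 + 470 = 476.

476


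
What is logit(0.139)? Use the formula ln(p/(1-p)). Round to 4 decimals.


The odds are p/(1-p) = 0.139 / 0.861 = 0.1614.
logit(p) = ln(0.1614) = -1.8236.

-1.8236


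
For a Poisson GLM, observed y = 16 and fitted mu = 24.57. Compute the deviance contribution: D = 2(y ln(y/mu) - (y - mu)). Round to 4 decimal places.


Compute y*ln(y/mu) = 16*ln(16/24.57) = 16*-0.428937 = -6.862992.
y - mu = -8.57.
D = 2*(-6.862992 - (-8.57)) = 3.414016, which rounds to 3.4140.

3.4140


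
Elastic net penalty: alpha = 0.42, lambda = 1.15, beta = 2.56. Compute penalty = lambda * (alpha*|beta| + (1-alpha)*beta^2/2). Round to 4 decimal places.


alpha * |beta| = 0.42 * 2.56 = 1.0752.
(1-alpha) * beta^2/2 = 0.58 * 6.5536/2 = 1.9005.
Total = 1.15 * (1.0752 + 1.9005) = 3.4221.

3.4221


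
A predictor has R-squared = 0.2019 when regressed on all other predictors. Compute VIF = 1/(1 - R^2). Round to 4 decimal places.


Using VIF = 1/(1 - R^2_j):
1 - 0.2019 = 0.7981.
VIF = 1.2530.

1.2530


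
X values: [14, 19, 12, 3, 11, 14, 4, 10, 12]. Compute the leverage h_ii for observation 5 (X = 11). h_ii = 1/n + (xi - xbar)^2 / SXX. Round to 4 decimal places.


Compute xbar = 11.0000 with n = 9 observations.
SXX = 198.0000.
Leverage = 1/9 + (11 - 11.0000)^2/198.0000 = 0.1111.

0.1111


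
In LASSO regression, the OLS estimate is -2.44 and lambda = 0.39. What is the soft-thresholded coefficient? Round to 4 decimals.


Absolute value: |-2.44| = 2.44.
Compare to lambda = 0.39.
Since |beta| > lambda, coefficient = sign(beta)*(|beta| - lambda) = -2.0500.

-2.0500


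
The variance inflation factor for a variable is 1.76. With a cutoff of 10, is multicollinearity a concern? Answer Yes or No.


The threshold is 10.
VIF = 1.76 is < 10.
Multicollinearity indication: No.

No


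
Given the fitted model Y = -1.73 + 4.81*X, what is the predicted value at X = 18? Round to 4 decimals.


Predicted value:
Y = -1.73 + (4.81)(18) = -1.73 + 86.5800 = 84.8500.

84.8500


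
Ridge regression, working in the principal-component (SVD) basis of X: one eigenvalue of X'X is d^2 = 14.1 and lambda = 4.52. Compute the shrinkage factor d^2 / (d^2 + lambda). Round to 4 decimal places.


Compute the denominator: 14.1 + 4.52 = 18.6200.
Shrinkage factor = 14.1 / 18.6200 = 0.7573.

0.7573


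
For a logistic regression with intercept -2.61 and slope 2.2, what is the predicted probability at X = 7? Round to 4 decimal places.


z = -2.61 + 2.2 * 7 = 12.7900.
Sigmoid: P = 1 / (1 + exp(-12.7900)) = 1.0000.

1.0000


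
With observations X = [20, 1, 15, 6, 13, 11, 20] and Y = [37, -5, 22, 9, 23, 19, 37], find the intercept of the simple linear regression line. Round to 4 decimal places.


The slope is b1 = 2.1069.
Sample means are xbar = 12.2857 and ybar = 20.2857.
Intercept: b0 = 20.2857 - (2.1069)(12.2857) = -5.5986.

-5.5986


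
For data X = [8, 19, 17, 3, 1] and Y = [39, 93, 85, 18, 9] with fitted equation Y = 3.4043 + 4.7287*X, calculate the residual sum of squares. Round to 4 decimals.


Predicted values from Y = 3.4043 + 4.7287*X.
Residuals: [-2.2339, -0.2496, 1.2078, 0.4096, 0.8670].
SSres = 7.4309.

7.4309


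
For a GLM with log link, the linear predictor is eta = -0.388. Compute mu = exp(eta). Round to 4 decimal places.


The inverse log link gives:
mu = exp(-0.388) = 0.6784.

0.6784


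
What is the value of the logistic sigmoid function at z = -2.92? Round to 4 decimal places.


Compute exp(2.9200) = 18.5413.
Sigmoid = 1 / (1 + 18.5413) = 1 / 19.5413 = 0.0512.

0.0512


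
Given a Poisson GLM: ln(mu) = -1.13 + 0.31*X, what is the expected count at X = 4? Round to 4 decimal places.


Compute eta = -1.13 + 0.31 * 4 = 0.1100.
Apply inverse link: mu = e^0.1100 = 1.1163.

1.1163


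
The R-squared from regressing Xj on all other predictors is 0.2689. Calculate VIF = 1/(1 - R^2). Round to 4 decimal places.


Denominator: 1 - 0.2689 = 0.7311.
VIF = 1 / 0.7311 = 1.3678.

1.3678


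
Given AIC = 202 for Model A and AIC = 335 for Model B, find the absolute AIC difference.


Absolute difference = |202 - 335| = 133.
The model with lower AIC (A) is preferred.

133


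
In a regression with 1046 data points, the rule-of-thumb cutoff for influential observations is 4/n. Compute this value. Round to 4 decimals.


Cook's distance cutoff = 4/n = 4/1046.
= 0.0038.

0.0038


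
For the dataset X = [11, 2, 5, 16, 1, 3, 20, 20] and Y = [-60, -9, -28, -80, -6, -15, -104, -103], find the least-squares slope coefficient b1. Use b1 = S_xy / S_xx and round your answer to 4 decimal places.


The sample means are xbar = 9.7500 and ybar = -50.6250.
Compute S_xx = 455.5000 and S_xy = -2340.2500.
Slope b1 = S_xy / S_xx = -2340.2500 / 455.5000 = -5.1378.

-5.1378


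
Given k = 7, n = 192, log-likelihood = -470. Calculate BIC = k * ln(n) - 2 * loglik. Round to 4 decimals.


ln(192) = 5.257495.
k * ln(n) = 7 * 5.257495 = 36.802465.
-2L = 940.
BIC = 36.802465 + 940 = 976.802465, which rounds to 976.8025.

976.8025


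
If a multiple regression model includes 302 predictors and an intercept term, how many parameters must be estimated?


Including the intercept, the model has 302 predictor coefficients + 1 intercept.
Total = 303.

303


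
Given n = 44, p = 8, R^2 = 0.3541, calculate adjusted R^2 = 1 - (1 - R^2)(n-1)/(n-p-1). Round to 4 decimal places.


Using the formula:
(1 - 0.3541) = 0.6459.
Multiply by 43/35: 0.6459 * 43 = 27.7737, then 27.7737 / 35 = 0.7935.
Adj R^2 = 1 - 0.7935 = 0.2065.

0.2065


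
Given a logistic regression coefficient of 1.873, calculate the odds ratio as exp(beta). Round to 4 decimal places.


exp(1.873) = 6.5078.
So the odds ratio is 6.5078.

6.5078


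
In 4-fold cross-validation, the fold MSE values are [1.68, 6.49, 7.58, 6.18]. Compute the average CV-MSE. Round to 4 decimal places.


Sum of fold MSEs = 21.9300.
Average = 21.9300 / 4 = 5.4825.

5.4825


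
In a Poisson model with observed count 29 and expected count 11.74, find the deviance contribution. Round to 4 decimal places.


First: ln(29/11.74) = 0.904294.
Then: 29 * 0.904294 = 26.224526.
y - mu = 29 - 11.74 = 17.26.
D = 2(26.224526 - 17.26) = 17.929052, which rounds to 17.9291.

17.9291


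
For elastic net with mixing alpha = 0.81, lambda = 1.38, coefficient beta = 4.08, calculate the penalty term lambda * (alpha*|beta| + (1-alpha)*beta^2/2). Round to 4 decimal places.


L1 component = 0.81 * |4.08| = 3.3048.
L2 component = 0.19 * 4.08^2 / 2 = 1.5814.
Penalty = 1.38 * (3.3048 + 1.5814) = 1.38 * 4.8862 = 6.7430.

6.7430


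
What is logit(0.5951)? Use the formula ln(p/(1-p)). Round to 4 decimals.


Compute the odds: 0.5951/0.4049 = 1.4697.
Take the natural log: ln(1.4697) = 0.3851.

0.3851


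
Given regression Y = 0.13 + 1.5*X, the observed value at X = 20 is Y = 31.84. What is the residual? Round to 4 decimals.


Predicted = 0.13 + 1.5 * 20 = 30.1300.
Residual = 31.84 - 30.1300 = 1.7100.

1.7100


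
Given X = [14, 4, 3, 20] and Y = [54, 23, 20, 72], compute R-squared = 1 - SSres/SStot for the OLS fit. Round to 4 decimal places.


The fitted line is Y = 10.8107 + 3.0672*X.
SSres = 0.0922, SStot = 1888.7500.
R^2 = 1 - SSres/SStot = 1.0000.

1.0000


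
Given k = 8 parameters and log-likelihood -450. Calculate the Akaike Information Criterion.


AIC = 2*8 - 2*(-450).
= 16 + 900 = 916.

916


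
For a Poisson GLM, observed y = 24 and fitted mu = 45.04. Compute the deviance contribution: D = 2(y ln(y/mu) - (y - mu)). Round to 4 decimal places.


Compute y*ln(y/mu) = 24*ln(24/45.04) = 24*-0.629497 = -15.107928.
y - mu = -21.04.
D = 2*(-15.107928 - (-21.04)) = 11.864144, which rounds to 11.8641.

11.8641


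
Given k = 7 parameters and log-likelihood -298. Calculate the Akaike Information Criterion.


AIC = 2*7 - 2*(-298).
= 14 + 596 = 610.

610


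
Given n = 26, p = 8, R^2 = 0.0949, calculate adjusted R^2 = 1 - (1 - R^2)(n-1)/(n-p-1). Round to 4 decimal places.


Plug in: Adj R^2 = 1 - (1 - 0.0949) * 25/17.
= 1 - 0.9051 * 25/17
= 1 - 22.6275 / 17
= 1 - 1.3310 = -0.3310.

-0.3310


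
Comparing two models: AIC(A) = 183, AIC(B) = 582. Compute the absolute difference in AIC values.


Compute |183 - 582| = 399.
Model A has the smaller AIC.

399


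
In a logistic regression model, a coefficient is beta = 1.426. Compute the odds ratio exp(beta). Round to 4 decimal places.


exp(1.426) = 4.1620.
So the odds ratio is 4.1620.

4.1620


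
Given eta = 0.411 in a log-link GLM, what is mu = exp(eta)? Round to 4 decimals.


The inverse log link gives:
mu = exp(0.411) = 1.5083.

1.5083


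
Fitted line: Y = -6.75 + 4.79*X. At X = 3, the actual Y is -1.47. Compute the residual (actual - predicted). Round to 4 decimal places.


Compute yhat = -6.75 + (4.79)(3) = 7.6200.
Residual = actual - predicted = -1.47 - 7.6200 = -9.0900.

-9.0900


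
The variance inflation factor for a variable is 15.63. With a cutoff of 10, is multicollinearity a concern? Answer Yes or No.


The threshold is 10.
VIF = 15.63 is >= 10.
Multicollinearity indication: Yes.

Yes


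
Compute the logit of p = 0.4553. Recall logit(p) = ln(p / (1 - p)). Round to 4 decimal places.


The odds are p/(1-p) = 0.4553 / 0.5447 = 0.8359.
logit(p) = ln(0.8359) = -0.1793.

-0.1793


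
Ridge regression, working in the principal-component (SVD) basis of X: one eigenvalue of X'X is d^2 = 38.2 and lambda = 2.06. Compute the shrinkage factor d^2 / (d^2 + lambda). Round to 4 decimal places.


d^2 + lambda = 38.2 + 2.06 = 40.2600.
Shrinkage factor = 38.2/40.2600 = 0.9488.

0.9488


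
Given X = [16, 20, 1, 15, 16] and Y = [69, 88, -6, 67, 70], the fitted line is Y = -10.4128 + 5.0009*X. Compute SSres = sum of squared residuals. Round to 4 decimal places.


Predicted values from Y = -10.4128 + 5.0009*X.
Residuals: [-0.6016, -1.6052, -0.5881, 2.3993, 0.3984].
SSres = 9.1998.

9.1998


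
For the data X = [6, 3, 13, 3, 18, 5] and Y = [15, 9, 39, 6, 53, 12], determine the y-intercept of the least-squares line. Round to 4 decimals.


First find the slope: b1 = 3.1064.
Means: xbar = 8.0000, ybar = 22.3333.
b0 = ybar - b1 * xbar = 22.3333 - 3.1064 * 8.0000 = -2.5177.

-2.5177


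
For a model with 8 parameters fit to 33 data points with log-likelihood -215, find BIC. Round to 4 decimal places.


Compute k*ln(n) = 8*ln(33) = 8*3.496508 = 27.972064.
Then -2*loglik = 430.
BIC = 27.972064 + 430 = 457.972064, which rounds to 457.9721.

457.9721


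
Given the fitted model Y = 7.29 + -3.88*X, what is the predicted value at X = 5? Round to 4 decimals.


Substitute X = 5 into the equation:
Y = 7.29 + -3.88 * 5 = 7.29 + -19.4000 = -12.1100.

-12.1100


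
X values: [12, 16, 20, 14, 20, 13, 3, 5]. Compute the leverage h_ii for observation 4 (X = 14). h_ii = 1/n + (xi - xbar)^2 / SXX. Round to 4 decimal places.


Mean of X: xbar = 12.8750.
SXX = 272.8750.
For X = 14: h = 1/8 + (14 - 12.8750)^2/272.8750 = 0.1296.

0.1296


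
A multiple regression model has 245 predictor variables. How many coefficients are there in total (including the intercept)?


Each predictor gets one coefficient, plus one intercept.
Total parameters = 245 + 1 = 246.

246


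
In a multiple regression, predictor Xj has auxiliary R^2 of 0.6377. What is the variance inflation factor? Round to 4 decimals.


VIF = 1 / (1 - 0.6377).
= 1 / 0.3623 = 2.7601.

2.7601


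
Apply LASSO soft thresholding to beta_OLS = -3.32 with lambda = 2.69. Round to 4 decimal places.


Check: |-3.32| = 3.32 vs lambda = 2.69.
Since |beta| > lambda, coefficient = sign(beta)*(|beta| - lambda) = -0.6300.
Soft-thresholded coefficient = -0.6300.

-0.6300


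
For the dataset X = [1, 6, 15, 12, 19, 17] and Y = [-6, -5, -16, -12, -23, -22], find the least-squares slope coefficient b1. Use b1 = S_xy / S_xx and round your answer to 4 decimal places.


Calculate xbar = 11.6667, ybar = -14.0000.
S_xx = 239.3333, S_xy = -251.0000.
Using b1 = S_xy / S_xx = -251.0000 / 239.3333, we get b1 = -1.0487.

-1.0487


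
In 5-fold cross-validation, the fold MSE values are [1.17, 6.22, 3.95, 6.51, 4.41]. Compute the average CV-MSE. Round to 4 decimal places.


Total MSE across folds = 22.2600.
CV-MSE = 22.2600/5 = 4.4520.

4.4520


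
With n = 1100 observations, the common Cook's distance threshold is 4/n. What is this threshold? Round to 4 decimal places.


Cook's distance cutoff = 4/n = 4/1100.
= 0.0036.

0.0036


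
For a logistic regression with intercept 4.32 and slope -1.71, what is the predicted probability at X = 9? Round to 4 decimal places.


Compute z = 4.32 + (-1.71)(9) = -11.0700.
exp(-z) = 64215.5068.
P = 1/(1 + 64215.5068) = 0.0000.

0.0000


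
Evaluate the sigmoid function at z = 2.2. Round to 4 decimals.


First, exp(-2.2000) = 0.1108.
Then sigma(z) = 1/(1 + 0.1108) = 0.9002.

0.9002


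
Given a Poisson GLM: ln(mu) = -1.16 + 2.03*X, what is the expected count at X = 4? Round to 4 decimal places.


Compute eta = -1.16 + 2.03 * 4 = 6.9600.
Apply inverse link: mu = e^6.9600 = 1053.6336.

1053.6336


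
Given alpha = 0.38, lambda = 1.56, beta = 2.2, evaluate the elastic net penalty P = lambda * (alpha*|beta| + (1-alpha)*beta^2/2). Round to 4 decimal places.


L1 component = 0.38 * |2.2| = 0.8360.
L2 component = 0.62 * 2.2^2 / 2 = 1.5004.
Penalty = 1.56 * (0.8360 + 1.5004) = 1.56 * 2.3364 = 3.6448.

3.6448


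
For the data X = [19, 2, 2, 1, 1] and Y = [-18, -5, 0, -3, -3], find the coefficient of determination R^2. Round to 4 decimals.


The fitted line is Y = -1.4707 + -0.8659*X.
SSres = 14.3732, SStot = 198.8000.
R^2 = 1 - SSres/SStot = 0.9277.

0.9277


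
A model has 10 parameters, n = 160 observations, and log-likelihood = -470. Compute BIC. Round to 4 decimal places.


Compute k*ln(n) = 10*ln(160) = 10*5.075174 = 50.751740.
Then -2*loglik = 940.
BIC = 50.751740 + 940 = 990.751740, which rounds to 990.7517.

990.7517


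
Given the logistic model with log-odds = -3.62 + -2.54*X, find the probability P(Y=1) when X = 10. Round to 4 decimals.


Compute z = -3.62 + (-2.54)(10) = -29.0200.
exp(-z) = 4010752518039.4940.
P = 1/(1 + 4010752518039.4940) = 0.0000.

0.0000


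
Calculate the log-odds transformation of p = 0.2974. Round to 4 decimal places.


1 - p = 0.7026.
p/(1-p) = 0.4233.
logit = ln(0.4233) = -0.8597.

-0.8597


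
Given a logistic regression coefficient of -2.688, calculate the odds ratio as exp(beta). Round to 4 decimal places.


exp(-2.688) = 0.0680.
So the odds ratio is 0.0680.

0.0680


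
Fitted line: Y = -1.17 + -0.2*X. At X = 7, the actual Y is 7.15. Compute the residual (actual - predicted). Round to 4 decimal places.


Fitted value at X = 7 is yhat = -1.17 + -0.2*7 = -2.5700.
Residual = 7.15 - -2.5700 = 9.7200.

9.7200


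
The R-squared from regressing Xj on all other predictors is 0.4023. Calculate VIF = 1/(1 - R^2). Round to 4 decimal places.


Denominator: 1 - 0.4023 = 0.5977.
VIF = 1 / 0.5977 = 1.6731.

1.6731


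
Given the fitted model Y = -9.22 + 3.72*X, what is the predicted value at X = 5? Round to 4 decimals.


Plug X = 5 into Y = -9.22 + 3.72*X:
Y = -9.22 + 18.6000 = 9.3800.

9.3800


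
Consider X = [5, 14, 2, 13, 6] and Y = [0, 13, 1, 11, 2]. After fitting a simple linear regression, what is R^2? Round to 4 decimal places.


Fit the OLS line: b0 = -3.5455, b1 = 1.1182.
SSres = 11.6636.
SStot = 149.2000.
R^2 = 1 - 11.6636/149.2000 = 0.9218.

0.9218


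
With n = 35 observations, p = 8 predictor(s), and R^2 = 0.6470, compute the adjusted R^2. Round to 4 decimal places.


Adjusted R^2 = 1 - (1 - R^2) * (n-1)/(n-p-1).
(1 - R^2) = 0.3530.
(n-1)/(n-p-1) = 34/26.
(1 - R^2) * (n-1) = 0.3530 * 34 = 12.0020.
Divide by (n-p-1): 12.0020 / 26 = 0.4616.
Adj R^2 = 1 - 0.4616 = 0.5384.

0.5384


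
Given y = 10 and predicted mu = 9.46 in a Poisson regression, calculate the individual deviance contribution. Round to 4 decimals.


First: ln(10/9.46) = 0.055513.
Then: 10 * 0.055513 = 0.555130.
y - mu = 10 - 9.46 = 0.54.
D = 2(0.555130 - 0.54) = 0.030260, which rounds to 0.0303.

0.0303


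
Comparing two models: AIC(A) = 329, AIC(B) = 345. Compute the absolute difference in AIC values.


Absolute difference = |329 - 345| = 16.
The model with lower AIC (A) is preferred.

16


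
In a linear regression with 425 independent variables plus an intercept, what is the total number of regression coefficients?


Each predictor gets one coefficient, plus one intercept.
Total parameters = 425 + 1 = 426.

426


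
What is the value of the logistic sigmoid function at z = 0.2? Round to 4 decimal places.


First, exp(-0.2000) = 0.8187.
Then sigma(z) = 1/(1 + 0.8187) = 0.5498.

0.5498


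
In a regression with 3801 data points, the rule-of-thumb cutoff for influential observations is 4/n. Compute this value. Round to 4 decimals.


The threshold is 4/n.
4/3801 = 0.0011.

0.0011


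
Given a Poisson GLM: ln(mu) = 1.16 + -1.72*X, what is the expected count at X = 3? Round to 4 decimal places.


Compute eta = 1.16 + -1.72 * 3 = -4.0000.
Apply inverse link: mu = e^-4.0000 = 0.0183.

0.0183


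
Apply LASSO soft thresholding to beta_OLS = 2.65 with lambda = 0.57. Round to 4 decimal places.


Absolute value: |2.65| = 2.65.
Compare to lambda = 0.57.
Since |beta| > lambda, coefficient = sign(beta)*(|beta| - lambda) = 2.0800.

2.0800


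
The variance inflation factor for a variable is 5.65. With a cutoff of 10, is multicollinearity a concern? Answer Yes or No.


Check: VIF = 5.65 vs threshold = 10.
Since 5.65 < 10, the answer is No.

No


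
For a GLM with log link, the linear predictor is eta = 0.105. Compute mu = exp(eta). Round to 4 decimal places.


Apply the inverse link:
mu = e^0.105 = 1.1107.

1.1107


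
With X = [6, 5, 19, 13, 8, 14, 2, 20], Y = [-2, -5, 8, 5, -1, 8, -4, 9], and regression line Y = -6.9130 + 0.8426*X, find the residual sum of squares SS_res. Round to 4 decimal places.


For each point, residual = actual - predicted.
Residuals: [-0.1426, -2.3000, -1.0964, 0.9592, -0.8278, 3.1166, 1.2278, -0.9390].
Sum of squared residuals = 20.2202.

20.2202


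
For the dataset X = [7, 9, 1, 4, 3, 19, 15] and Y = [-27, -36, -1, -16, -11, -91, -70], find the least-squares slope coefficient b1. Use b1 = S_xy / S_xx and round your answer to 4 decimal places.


First compute the means: xbar = 8.2857, ybar = -36.0000.
Then S_xx = sum((xi - xbar)^2) = 261.4286.
S_xy = sum((xi - xbar)(yi - ybar)) = -1302.0000.
b1 = S_xy / S_xx = -1302.0000 / 261.4286 = -4.9803.

-4.9803


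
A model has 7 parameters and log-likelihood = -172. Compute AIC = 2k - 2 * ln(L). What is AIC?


AIC = 2k - 2*loglik = 2(7) - 2(-172).
= 14 + 344 = 358.

358


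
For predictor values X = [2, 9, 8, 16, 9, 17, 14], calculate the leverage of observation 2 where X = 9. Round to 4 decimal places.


n = 7, xbar = 10.7143.
SXX = sum((xi - xbar)^2) = 167.4286.
h = 1/7 + (9 - 10.7143)^2 / 167.4286 = 0.1604.

0.1604


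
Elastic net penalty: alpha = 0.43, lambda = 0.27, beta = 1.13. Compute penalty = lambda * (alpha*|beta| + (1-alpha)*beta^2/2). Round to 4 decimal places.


Compute:
L1 = 0.43 * 1.13 = 0.4859.
L2 = 0.57 * 1.13^2 / 2 = 0.3639.
Penalty = 0.27 * (0.4859 + 0.3639) = 0.2295.

0.2295


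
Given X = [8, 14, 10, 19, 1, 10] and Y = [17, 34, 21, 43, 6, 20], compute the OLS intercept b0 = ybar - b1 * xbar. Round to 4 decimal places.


The slope is b1 = 2.1397.
Sample means are xbar = 10.3333 and ybar = 23.5000.
Intercept: b0 = 23.5000 - (2.1397)(10.3333) = 1.3897.

1.3897


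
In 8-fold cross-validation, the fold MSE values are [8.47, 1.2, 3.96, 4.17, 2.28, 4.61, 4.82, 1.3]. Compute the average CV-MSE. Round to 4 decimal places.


Total MSE across folds = 30.8100.
CV-MSE = 30.8100/8 = 3.8513.

3.8513


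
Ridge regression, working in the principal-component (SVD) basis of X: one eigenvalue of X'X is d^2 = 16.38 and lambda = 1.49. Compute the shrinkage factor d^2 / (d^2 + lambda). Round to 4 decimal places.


d^2 + lambda = 16.38 + 1.49 = 17.8700.
Shrinkage factor = 16.38/17.8700 = 0.9166.

0.9166


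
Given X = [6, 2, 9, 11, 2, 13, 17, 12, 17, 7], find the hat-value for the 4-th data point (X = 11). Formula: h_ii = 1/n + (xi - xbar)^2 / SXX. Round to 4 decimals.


Mean of X: xbar = 9.6000.
SXX = 264.4000.
For X = 11: h = 1/10 + (11 - 9.6000)^2/264.4000 = 0.1074.

0.1074


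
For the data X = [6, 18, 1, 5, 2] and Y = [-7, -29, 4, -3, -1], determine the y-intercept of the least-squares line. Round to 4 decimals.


Compute b1 = -1.8715 from the OLS formula.
With xbar = 6.4000 and ybar = -7.2000, the intercept is:
b0 = -7.2000 - -1.8715 * 6.4000 = 4.7775.

4.7775


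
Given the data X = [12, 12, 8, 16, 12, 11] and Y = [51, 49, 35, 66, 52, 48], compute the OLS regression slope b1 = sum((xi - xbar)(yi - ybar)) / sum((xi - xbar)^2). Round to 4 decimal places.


Calculate xbar = 11.8333, ybar = 50.1667.
S_xx = 32.8333, S_xy = 126.1667.
Using b1 = S_xy / S_xx = 126.1667 / 32.8333, we get b1 = 3.8426.

3.8426


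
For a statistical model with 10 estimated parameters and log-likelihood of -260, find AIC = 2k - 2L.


AIC = 2k - 2*loglik = 2(10) - 2(-260).
= 20 + 520 = 540.

540


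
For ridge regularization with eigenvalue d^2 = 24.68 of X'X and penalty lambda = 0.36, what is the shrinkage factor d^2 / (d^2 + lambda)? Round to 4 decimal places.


Denominator = d^2 + lambda = 24.68 + 0.36 = 25.0400.
Shrinkage = 24.68 / 25.0400 = 0.9856.

0.9856


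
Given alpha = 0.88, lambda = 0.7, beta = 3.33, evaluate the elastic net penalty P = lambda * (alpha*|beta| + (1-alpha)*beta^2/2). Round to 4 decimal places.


L1 component = 0.88 * |3.33| = 2.9304.
L2 component = 0.12 * 3.33^2 / 2 = 0.6653.
Penalty = 0.7 * (2.9304 + 0.6653) = 0.7 * 3.5957 = 2.5170.

2.5170


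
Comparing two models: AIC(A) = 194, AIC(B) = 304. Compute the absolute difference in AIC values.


Compute |194 - 304| = 110.
Model A has the smaller AIC.

110


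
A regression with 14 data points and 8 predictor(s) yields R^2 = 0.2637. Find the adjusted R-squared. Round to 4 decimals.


Using the formula:
(1 - 0.2637) = 0.7363.
Multiply by 13/5: 0.7363 * 13 = 9.5719, then 9.5719 / 5 = 1.9144.
Adj R^2 = 1 - 1.9144 = -0.9144.

-0.9144


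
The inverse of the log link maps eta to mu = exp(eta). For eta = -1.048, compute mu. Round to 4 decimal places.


The inverse log link gives:
mu = exp(-1.048) = 0.3506.

0.3506


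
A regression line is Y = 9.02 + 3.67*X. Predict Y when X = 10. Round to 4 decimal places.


Plug X = 10 into Y = 9.02 + 3.67*X:
Y = 9.02 + 36.7000 = 45.7200.

45.7200


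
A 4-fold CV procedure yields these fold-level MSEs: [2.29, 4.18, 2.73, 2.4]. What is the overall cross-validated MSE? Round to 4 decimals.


Total MSE across folds = 11.6000.
CV-MSE = 11.6000/4 = 2.9000.

2.9000


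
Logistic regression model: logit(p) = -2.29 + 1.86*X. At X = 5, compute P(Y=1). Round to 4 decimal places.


z = -2.29 + 1.86 * 5 = 7.0100.
Sigmoid: P = 1 / (1 + exp(-7.0100)) = 0.9991.

0.9991


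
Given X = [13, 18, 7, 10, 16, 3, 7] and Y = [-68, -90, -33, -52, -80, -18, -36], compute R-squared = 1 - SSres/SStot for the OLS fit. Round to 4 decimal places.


The fitted line is Y = -1.7911 + -4.9252*X.
SSres = 19.0271, SStot = 4232.8571.
R^2 = 1 - SSres/SStot = 0.9955.

0.9955


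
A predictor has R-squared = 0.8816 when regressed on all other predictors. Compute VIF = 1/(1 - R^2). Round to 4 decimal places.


Denominator: 1 - 0.8816 = 0.1184.
VIF = 1 / 0.1184 = 8.4459.

8.4459


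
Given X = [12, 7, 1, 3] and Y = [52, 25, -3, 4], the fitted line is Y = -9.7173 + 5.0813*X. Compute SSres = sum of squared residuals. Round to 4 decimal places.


Compute predicted values, then residuals = yi - yhat_i.
Residuals: [0.7417, -0.8518, 1.6360, -1.5266].
SSres = sum(residual^2) = 6.2827.

6.2827


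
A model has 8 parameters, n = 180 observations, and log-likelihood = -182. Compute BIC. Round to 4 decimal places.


Compute k*ln(n) = 8*ln(180) = 8*5.192957 = 41.543656.
Then -2*loglik = 364.
BIC = 41.543656 + 364 = 405.543656, which rounds to 405.5437.

405.5437


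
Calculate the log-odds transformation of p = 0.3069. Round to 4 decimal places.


1 - p = 0.6931.
p/(1-p) = 0.4428.
logit = ln(0.4428) = -0.8147.

-0.8147


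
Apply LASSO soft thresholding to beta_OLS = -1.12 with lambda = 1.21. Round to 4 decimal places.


|beta_OLS| = 1.12.
lambda = 1.21.
Since |beta| <= lambda, the coefficient is set to 0.
Result = 0.0000.

0.0000
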